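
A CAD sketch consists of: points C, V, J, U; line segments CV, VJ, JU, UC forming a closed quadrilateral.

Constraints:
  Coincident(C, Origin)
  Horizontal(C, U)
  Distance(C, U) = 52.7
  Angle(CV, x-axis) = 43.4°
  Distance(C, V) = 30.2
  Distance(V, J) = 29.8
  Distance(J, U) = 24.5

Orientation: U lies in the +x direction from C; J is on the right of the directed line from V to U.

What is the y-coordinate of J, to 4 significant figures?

-8.059

C is at the origin; C and U share the same y with |CU| = 52.7 and U in +x, so U = (52.7, 0). CV runs at 43.4° with |CV| = 30.2, so V = (21.94, 20.75). J is determined by |VJ| = 29.8 and |JU| = 24.5 together: it lies at the intersection of circle(V, 29.8) and circle(U, 24.5). With |VU| = 37.10, the foot of the radical line on VU is 22.43 from V and the perpendicular offset is √(29.8² − 22.43²) = 19.62. Taking the right-of-VU solution: J = (29.56, -8.059).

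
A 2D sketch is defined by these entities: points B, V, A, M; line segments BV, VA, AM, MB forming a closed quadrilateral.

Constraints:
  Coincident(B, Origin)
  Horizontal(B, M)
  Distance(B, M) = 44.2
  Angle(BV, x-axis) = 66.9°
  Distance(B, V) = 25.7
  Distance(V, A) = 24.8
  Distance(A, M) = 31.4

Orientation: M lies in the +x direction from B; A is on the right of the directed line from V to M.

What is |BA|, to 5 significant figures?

12.856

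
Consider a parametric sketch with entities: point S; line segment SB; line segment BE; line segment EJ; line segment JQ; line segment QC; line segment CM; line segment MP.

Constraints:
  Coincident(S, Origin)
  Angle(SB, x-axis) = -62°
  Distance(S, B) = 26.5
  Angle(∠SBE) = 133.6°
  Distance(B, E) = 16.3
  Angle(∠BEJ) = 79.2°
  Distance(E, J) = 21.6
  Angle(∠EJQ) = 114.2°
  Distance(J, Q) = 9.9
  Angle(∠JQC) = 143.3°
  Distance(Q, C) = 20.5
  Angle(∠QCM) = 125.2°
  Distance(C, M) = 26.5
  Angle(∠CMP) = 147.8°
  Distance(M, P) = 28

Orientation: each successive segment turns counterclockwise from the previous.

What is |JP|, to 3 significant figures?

62.9

∠QCM = 125.2° gives CM at -118° from the x-axis; with |CM| = 26.5, M = (-11.3, -27.7). ∠CMP = 147.8° gives MP at -85.3° from the x-axis; with |MP| = 28.0, P = (-8.97, -55.6). Then |JP| = |P − J| = 62.9.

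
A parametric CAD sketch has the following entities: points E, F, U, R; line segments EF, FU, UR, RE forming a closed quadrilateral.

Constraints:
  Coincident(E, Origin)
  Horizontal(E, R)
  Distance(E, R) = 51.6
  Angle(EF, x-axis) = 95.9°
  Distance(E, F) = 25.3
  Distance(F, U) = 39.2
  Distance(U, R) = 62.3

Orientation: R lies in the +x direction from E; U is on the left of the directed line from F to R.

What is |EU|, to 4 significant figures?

59.62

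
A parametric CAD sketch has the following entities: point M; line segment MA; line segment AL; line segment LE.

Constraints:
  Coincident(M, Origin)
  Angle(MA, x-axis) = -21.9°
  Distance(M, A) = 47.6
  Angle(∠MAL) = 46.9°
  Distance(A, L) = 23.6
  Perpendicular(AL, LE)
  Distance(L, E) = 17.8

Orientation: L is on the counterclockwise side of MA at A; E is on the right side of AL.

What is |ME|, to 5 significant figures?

53.308

M is at the origin; MA runs at -21.9° with length 47.6, so A = 47.6·(cos -21.9°, sin -21.9°) = (44.165, -17.754). ∠MAL = 46.9°, so AL runs at -21.9° + (180° − 46.9°) = 111.20° from the x-axis; with |AL| = 23.6, L = A + 23.6·(cos 111.20°, sin 111.20°) = (35.631, 4.2486). The perpendicularity gives LE at right angles to AL; with |LE| = 17.8 on the right of AL, E = L + 17.8·(0.93232, 0.36162) = (52.226, 10.686). Then |ME| = |E − M| = 53.308.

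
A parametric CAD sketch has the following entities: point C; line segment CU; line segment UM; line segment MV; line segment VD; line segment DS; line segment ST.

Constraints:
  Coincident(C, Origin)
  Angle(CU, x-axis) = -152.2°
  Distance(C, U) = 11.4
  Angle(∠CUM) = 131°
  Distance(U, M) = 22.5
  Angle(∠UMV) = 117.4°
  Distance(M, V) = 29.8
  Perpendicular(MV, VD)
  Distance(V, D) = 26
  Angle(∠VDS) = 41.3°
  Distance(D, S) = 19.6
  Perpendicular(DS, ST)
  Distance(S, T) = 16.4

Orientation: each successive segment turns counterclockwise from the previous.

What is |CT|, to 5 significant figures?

46.439

C is at the origin; CU runs at -152.2° with length 11.4, so U = (-10.084, -5.3168). ∠CUM = 131.0° gives UM at -103.20° from the x-axis; with |UM| = 22.5, M = (-15.222, -27.222). ∠UMV = 117.4° gives MV at -40.600° from the x-axis; with |MV| = 29.8, V = (7.4042, -46.615). The perpendicularity gives VD at right angles to MV, so VD runs at 49.400°; with |VD| = 26.0, D = (24.324, -26.874). ∠VDS = 41.3° gives DS at -171.90° from the x-axis; with |DS| = 19.6, S = (4.9198, -29.636). DS ⟂ ST, so ST runs at -81.900°; with |ST| = 16.4, T = (7.2306, -45.872). Then |CT| = |T − C| = 46.439.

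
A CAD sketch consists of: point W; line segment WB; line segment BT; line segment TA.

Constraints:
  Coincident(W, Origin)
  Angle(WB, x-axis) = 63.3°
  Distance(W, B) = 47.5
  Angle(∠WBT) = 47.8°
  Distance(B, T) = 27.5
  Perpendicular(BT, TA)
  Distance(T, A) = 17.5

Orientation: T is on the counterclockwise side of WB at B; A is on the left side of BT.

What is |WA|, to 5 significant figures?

18.229

W is at the origin; WB runs at 63.3° with length 47.5, so B = 47.5·(cos 63.3°, sin 63.3°) = (21.343, 42.435). ∠WBT = 47.8°, so BT runs at 63.3° + (180° − 47.8°) = 195.50° from the x-axis; with |BT| = 27.5, T = B + 27.5·(cos 195.50°, sin 195.50°) = (-5.1572, 35.086). BT ⟂ TA; with |TA| = 17.5 on the left of BT, A = T + 17.5·(0.26724, -0.96363) = (-0.48051, 18.223). Then |WA| = |A − W| = 18.229.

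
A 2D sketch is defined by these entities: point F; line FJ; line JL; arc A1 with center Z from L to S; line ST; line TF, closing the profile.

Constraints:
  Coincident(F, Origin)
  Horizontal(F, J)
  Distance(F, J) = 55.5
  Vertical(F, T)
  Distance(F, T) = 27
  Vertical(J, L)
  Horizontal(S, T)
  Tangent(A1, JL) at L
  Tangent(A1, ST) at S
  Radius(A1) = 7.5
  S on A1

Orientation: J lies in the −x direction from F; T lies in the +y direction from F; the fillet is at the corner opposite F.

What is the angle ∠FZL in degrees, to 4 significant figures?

157.9°

F is at the origin; FJ is horizontal with |FJ| = 55.5 and J on the −x side, so J = (-55.50, 0.000). F and T share the same x with |FT| = 27.0 and T on the +y side, so T = (0.000, 27.00). The virtual corner opposite F is at (-55.50, 27.00). The tangent condition forces ZL to be normal to JL and since A1 is tangent to ST there, ZS ⟂ ST, with radius 7.5, so the center Z sits 7.5 in from both sides at Z = (-48.00, 19.50). That places the tangent points at L = (-55.50, 19.50) on JL and S = (-48.00, 27.00) on ST. Then cos ∠FZL = ZF·ZL / (|ZF||ZL|), giving 157.9°.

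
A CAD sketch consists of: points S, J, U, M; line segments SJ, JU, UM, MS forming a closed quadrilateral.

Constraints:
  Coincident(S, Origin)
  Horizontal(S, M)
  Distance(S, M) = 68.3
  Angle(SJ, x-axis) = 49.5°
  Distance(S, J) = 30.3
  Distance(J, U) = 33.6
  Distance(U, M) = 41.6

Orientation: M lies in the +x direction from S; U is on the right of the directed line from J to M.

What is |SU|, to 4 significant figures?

29.41

Checks: |JU| = 33.60 ✓; |UM| = 41.60 ✓.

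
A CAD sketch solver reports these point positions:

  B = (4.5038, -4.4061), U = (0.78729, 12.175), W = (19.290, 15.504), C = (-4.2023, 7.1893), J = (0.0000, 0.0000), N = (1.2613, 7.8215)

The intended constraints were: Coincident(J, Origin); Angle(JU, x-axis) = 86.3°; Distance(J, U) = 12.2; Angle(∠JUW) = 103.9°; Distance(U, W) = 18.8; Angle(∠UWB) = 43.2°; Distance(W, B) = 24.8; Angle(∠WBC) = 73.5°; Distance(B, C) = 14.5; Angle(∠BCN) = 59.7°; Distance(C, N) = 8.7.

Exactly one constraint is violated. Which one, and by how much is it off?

Distance(C, N) = 8.7 — off by 3.20.

J = (0.00, 0.00) ✓; JU at 86.30° ✓; |JU| = 12.20 ✓; ∠JUW = 103.9° ✓; |UW| = 18.80 ✓; ∠UWB = 43.20° ✓; |WB| = 24.80 ✓; ∠WBC = 73.50° ✓; |BC| = 14.50 ✓; ∠BCN = 59.70° ✓; |CN| = 5.500 ✗.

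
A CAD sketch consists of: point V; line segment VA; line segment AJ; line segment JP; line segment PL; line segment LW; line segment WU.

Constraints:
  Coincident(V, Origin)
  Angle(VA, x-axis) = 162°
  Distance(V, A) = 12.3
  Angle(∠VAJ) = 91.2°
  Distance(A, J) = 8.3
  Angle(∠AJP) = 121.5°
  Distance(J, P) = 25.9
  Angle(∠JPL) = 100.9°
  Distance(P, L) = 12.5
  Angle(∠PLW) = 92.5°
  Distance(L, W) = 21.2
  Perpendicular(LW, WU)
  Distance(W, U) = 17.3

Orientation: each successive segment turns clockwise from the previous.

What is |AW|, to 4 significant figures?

15.67

V is at the origin; VA runs at 162.0° with length 12.3, so A = (-11.70, 3.801). ∠VAJ = 91.2° gives AJ at 73.20° from the x-axis; with |AJ| = 8.3, J = (-9.299, 11.75). ∠AJP = 121.5° gives JP at 14.70° from the x-axis; with |JP| = 25.9, P = (15.75, 18.32). ∠JPL = 100.9° gives PL at -64.40° from the x-axis; with |PL| = 12.5, L = (21.15, 7.046). ∠PLW = 92.5° gives LW at -151.9° from the x-axis; with |LW| = 21.2, W = (2.453, -2.939). Then |AW| = |W − A| = 15.67.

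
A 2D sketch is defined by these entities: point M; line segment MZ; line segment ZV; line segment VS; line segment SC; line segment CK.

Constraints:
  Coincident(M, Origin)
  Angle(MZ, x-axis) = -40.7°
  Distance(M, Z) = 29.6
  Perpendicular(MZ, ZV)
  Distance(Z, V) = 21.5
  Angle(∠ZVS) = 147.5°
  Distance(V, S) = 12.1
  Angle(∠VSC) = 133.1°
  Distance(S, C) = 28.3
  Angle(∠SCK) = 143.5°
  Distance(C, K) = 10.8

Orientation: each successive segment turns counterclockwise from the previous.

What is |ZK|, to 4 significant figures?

54.55

M is at the origin; MZ runs at -40.7° with length 29.6, so Z = (22.44, -19.30). The perpendicularity gives ZV at right angles to MZ, so ZV runs at 49.30°; with |ZV| = 21.5, V = (36.46, -3.002). ∠ZVS = 147.5° gives VS at 81.80° from the x-axis; with |VS| = 12.1, S = (38.19, 8.974). ∠VSC = 133.1° gives SC at 128.7° from the x-axis; with |SC| = 28.3, C = (20.49, 31.06). ∠SCK = 143.5° gives CK at 165.2° from the x-axis; with |CK| = 10.8, K = (10.05, 33.82). Then |ZK| = |K − Z| = 54.55.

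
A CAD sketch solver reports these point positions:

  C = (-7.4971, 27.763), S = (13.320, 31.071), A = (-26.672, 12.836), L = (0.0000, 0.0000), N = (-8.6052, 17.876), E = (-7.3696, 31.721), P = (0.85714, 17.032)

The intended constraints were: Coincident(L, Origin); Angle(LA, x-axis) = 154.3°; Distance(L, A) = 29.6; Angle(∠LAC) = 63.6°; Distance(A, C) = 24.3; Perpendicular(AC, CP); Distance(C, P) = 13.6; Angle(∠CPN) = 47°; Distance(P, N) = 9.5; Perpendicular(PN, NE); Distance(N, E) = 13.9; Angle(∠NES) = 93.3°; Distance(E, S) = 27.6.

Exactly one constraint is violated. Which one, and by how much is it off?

Distance(E, S) = 27.6 — off by 6.90.

L = (0.00, 0.00) ✓; LA at 154.3° ✓; |LA| = 29.60 ✓; ∠LAC = 63.60° ✓; |AC| = 24.30 ✓; ∠(AC, CP) = 90.00° ✓; |CP| = 13.60 ✓; ∠CPN = 47.00° ✓; |PN| = 9.500 ✓; ∠(PN, NE) = 90.00° ✓; |NE| = 13.90 ✓; ∠NES = 93.30° ✓; |ES| = 20.70 ✗.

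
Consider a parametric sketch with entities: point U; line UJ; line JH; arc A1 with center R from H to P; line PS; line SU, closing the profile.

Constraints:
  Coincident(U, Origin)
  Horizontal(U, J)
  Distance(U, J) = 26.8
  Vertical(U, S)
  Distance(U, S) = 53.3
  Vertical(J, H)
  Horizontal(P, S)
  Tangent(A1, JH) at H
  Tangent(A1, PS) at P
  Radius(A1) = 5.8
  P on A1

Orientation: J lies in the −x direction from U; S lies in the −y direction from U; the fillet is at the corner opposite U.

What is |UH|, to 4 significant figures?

54.54

U is at the origin; UJ is horizontal with |UJ| = 26.8 and J on the −x side, so J = (-26.80, 0.000). U and S share the same x with |US| = 53.3 and S on the −y side, so S = (0.000, -53.30). The virtual corner opposite U is at (-26.80, -53.30). Tangency of A1 to JH means the radius RH is perpendicular to JH and the tangent condition forces RP to be normal to PS, with radius 5.8, so the center R sits 5.8 in from both sides at R = (-21.00, -47.50). That places the tangent points at H = (-26.80, -47.50) on JH and P = (-21.00, -53.30) on PS. Then |UH| = |H − U| = 54.54.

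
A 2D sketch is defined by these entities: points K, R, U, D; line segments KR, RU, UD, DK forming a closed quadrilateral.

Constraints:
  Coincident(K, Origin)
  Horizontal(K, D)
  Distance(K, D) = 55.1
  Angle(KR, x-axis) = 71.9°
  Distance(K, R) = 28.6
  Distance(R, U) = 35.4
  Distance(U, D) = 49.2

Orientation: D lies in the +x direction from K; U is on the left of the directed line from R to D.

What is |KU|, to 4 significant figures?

60.35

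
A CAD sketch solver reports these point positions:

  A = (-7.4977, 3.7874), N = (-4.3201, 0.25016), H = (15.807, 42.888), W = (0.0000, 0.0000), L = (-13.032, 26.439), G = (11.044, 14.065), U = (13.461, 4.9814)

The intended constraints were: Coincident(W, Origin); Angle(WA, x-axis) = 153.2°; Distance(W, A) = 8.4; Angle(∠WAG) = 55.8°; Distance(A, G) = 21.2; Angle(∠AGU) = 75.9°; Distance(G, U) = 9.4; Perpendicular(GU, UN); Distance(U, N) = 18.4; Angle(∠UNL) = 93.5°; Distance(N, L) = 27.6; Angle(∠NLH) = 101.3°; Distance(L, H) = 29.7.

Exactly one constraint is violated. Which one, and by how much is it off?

Distance(L, H) = 29.7 — off by 3.50.

W = (0.00, 0.00) ✓; WA at 153.2° ✓; |WA| = 8.400 ✓; ∠WAG = 55.80° ✓; |AG| = 21.20 ✓; ∠AGU = 75.90° ✓; |GU| = 9.400 ✓; ∠(GU, UN) = 90.00° ✓; |UN| = 18.40 ✓; ∠UNL = 93.50° ✓; |NL| = 27.60 ✓; ∠NLH = 101.3° ✓; |LH| = 33.20 ✗.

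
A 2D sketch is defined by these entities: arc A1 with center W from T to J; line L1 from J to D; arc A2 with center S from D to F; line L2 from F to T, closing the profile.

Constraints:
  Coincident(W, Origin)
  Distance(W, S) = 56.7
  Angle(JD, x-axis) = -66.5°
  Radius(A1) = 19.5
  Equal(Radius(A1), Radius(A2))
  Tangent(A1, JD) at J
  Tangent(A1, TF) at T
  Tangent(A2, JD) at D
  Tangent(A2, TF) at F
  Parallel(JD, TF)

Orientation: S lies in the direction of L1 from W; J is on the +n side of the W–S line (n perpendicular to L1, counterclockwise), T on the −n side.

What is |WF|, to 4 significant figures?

59.96

The slot axis is L1's direction at -66.5°, so u = (cos -66.5°, sin -66.5°) = (0.3987, -0.9171) and n = (−sin -66.5°, cos -66.5°) = (0.9171, 0.3987). W is at the origin and S lies 56.7 along u from W, so S = 56.7·u = (22.61, -52.00). Tangency of A1 to both parallel lines with radius 19.5 puts J and T at W ± 19.5·n: J = (17.88, 7.776), T = (-17.88, -7.776). Equal radii place D and F the same way about S: D = S + 19.5·n = (40.49, -44.22), F = S − 19.5·n = (4.726, -59.77). Then |WF| = |F − W| = 59.96.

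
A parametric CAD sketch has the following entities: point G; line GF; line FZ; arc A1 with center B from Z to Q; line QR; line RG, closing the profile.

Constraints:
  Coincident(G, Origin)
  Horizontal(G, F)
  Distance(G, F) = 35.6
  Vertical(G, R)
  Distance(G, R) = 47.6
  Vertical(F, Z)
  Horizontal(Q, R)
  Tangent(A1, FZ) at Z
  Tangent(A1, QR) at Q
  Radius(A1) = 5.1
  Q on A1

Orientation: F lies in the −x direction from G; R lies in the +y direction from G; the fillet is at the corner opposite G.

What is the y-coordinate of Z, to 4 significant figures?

42.50

The virtual corner opposite G is at (-35.60, 47.60). Tangency of A1 to FZ means the radius BZ is perpendicular to FZ and the tangent condition forces BQ to be normal to QR, with radius 5.1, so the center B sits 5.1 in from both sides at B = (-30.50, 42.50). That places the tangent points at Z = (-35.60, 42.50) on FZ and Q = (-30.50, 47.60) on QR. So Z.y = 42.50.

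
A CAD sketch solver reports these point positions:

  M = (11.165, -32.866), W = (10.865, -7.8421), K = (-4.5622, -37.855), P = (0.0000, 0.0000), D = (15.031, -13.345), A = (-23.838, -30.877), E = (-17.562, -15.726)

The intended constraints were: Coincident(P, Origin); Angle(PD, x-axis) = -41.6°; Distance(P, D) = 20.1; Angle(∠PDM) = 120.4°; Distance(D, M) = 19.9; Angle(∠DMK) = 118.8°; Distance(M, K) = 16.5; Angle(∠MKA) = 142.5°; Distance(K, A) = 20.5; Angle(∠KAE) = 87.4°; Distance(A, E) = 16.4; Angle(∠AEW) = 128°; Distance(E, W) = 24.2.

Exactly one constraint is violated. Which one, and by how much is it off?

Distance(E, W) = 24.2 — off by 5.30.

P = (0.00, 0.00) ✓; PD at -41.60° ✓; |PD| = 20.10 ✓; ∠PDM = 120.4° ✓; |DM| = 19.90 ✓; ∠DMK = 118.8° ✓; |MK| = 16.50 ✓; ∠MKA = 142.5° ✓; |KA| = 20.50 ✓; ∠KAE = 87.40° ✓; |AE| = 16.40 ✓; ∠AEW = 128.0° ✓; |EW| = 29.50 ✗.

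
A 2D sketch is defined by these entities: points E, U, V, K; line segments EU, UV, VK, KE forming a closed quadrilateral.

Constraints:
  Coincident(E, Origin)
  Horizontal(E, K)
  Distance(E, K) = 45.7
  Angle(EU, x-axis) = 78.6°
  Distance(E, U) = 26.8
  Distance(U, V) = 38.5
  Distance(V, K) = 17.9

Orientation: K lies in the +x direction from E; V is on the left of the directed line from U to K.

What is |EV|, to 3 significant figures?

46.3

E is at the origin; E and K share the same y with |EK| = 45.7 and K in +x, so K = (45.7, 0). EU runs at 78.6° with |EU| = 26.8, so U = (5.30, 26.3). V is determined by |UV| = 38.5 and |VK| = 17.9 together: it lies at the intersection of circle(U, 38.5) and circle(K, 17.9). With |UK| = 48.2, the foot of the radical line on UK is 36.2 from U and the perpendicular offset is √(38.5² − 36.2²) = 13.2. Taking the left-of-UK solution: V = (42.8, 17.7).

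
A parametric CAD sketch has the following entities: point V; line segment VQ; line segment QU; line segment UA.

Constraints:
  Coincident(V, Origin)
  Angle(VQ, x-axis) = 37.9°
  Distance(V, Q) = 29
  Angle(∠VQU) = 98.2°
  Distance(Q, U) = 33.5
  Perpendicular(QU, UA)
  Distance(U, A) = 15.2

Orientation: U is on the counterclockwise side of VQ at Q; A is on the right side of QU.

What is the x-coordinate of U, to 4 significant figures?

6.286

V is at the origin; VQ runs at 37.9° with length 29.0, so Q = 29.0·(cos 37.9°, sin 37.9°) = (22.88, 17.81). ∠VQU = 98.2°, so QU runs at 37.9° + (180° − 98.2°) = 119.7° from the x-axis; with |QU| = 33.5, U = Q + 33.5·(cos 119.7°, sin 119.7°) = (6.286, 46.91). So U.x = 6.286.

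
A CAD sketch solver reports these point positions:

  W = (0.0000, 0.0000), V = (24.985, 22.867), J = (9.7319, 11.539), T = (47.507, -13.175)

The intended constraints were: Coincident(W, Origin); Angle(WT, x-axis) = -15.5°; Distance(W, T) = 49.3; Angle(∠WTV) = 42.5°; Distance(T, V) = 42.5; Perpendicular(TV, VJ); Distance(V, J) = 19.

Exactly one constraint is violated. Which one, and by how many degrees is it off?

Perpendicular(TV, VJ) — off by 4.60°.

W = (0.00, 0.00) ✓; WT at -15.50° ✓; |WT| = 49.30 ✓; ∠WTV = 42.50° ✓; |TV| = 42.50 ✓; ∠(TV, VJ) = 94.60° ✗; |VJ| = 19.00 ✓.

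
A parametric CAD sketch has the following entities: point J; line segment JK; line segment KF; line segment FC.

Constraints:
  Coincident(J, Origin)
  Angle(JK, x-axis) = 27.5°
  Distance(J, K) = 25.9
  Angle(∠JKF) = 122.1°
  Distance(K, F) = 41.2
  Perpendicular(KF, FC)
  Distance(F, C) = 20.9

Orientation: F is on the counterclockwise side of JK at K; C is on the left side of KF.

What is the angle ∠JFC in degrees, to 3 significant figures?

68.2°

J is at the origin; JK runs at 27.5° with length 25.9, so K = 25.9·(cos 27.5°, sin 27.5°) = (23.0, 12.0). ∠JKF = 122.1°, so KF runs at 27.5° + (180° − 122.1°) = 85.4° from the x-axis; with |KF| = 41.2, F = K + 41.2·(cos 85.4°, sin 85.4°) = (26.3, 53.0). KF ⟂ FC; with |FC| = 20.9 on the left of KF, C = F + 20.9·(-0.997, 0.0802) = (5.45, 54.7). Then cos ∠JFC = FJ·FC / (|FJ||FC|), giving 68.2°.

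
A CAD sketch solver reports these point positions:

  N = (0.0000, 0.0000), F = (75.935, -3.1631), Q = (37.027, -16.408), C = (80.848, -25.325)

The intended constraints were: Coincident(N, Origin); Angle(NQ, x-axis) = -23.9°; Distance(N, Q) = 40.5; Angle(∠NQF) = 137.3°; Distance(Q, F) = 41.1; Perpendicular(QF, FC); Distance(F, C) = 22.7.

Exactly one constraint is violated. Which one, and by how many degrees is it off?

Perpendicular(QF, FC) — off by 6.30°.

N = (0.00, 0.00) ✓; NQ at -23.90° ✓; |NQ| = 40.50 ✓; ∠NQF = 137.3° ✓; |QF| = 41.10 ✓; ∠(QF, FC) = 96.30° ✗; |FC| = 22.70 ✓.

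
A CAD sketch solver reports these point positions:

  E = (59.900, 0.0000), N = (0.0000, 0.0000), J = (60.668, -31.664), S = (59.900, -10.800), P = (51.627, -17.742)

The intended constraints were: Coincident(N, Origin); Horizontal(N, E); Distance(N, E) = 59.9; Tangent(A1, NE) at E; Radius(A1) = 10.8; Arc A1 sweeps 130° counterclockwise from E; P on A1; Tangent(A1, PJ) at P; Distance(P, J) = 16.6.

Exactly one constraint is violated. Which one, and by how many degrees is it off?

Tangent(A1, PJ) at P — off by 7.00°.

N = (0.00, 0.00) ✓; N.y = 0.00, E.y = 0.00 ✓; |NE| = 59.90 ✓; ∠(SE, EN) = 90.00° ✓; |SE| = 10.80 ✓; bearing(S→P) − bearing(S→E) = 130.0° ✓; |SP| = 10.80 ✓; ∠(SP, PJ) = 97.00° ✗; |PJ| = 16.60 ✓.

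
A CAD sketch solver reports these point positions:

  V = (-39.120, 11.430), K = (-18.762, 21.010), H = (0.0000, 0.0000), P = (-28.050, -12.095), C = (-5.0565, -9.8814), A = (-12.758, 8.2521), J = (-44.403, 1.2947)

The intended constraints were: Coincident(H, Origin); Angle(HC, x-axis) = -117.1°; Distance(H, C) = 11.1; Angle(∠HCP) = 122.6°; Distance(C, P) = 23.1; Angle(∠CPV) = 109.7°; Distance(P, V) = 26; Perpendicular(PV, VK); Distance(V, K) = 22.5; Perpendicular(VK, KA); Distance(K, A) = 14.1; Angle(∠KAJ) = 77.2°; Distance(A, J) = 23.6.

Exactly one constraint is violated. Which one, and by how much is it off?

Distance(A, J) = 23.6 — off by 8.80.

H = (0.00, 0.00) ✓; HC at -117.1° ✓; |HC| = 11.10 ✓; ∠HCP = 122.6° ✓; |CP| = 23.10 ✓; ∠CPV = 109.7° ✓; |PV| = 26.00 ✓; ∠(PV, VK) = 90.00° ✓; |VK| = 22.50 ✓; ∠(VK, KA) = 90.00° ✓; |KA| = 14.10 ✓; ∠KAJ = 77.20° ✓; |AJ| = 32.40 ✗.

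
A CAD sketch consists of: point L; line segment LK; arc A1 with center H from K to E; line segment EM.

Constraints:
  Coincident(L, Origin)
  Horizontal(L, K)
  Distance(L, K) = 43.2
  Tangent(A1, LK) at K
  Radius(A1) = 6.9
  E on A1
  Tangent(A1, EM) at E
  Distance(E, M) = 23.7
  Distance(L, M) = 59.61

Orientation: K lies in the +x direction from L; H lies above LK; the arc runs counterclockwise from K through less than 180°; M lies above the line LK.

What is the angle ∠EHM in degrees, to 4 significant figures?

73.77°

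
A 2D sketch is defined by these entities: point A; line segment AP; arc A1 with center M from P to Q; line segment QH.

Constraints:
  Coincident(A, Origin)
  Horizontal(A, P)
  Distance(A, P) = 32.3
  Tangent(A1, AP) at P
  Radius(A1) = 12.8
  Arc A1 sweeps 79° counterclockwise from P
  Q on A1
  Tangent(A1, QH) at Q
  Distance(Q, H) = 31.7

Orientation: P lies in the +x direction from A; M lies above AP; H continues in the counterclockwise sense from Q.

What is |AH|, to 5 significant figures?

65.669

A is at the origin; A and P share the same y with |AP| = 32.3 and P on the +x side, so P = (32.300, 0.0000). The tangent condition forces MP to be normal to AP, so M = P + (0, 12.8) = (32.300, 12.800). On A1, P sits at bearing -90° from M; a 79° counterclockwise sweep puts Q at bearing -11°, so Q = M + 12.8·(cos -11°, sin -11°) = (44.865, 10.358). A1 meets QH tangentially, so MQ is at right angles to QH, so QH runs along (−sin -11°, cos -11°); with |QH| = 31.7, H = (50.913, 41.475). Then |AH| = |H − A| = 65.669.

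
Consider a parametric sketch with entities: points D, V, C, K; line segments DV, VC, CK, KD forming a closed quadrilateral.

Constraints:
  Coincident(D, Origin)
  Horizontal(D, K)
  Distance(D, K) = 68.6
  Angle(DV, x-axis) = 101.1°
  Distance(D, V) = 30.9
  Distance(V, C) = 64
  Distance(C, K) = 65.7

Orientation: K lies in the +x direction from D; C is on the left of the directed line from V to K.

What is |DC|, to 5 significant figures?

79.766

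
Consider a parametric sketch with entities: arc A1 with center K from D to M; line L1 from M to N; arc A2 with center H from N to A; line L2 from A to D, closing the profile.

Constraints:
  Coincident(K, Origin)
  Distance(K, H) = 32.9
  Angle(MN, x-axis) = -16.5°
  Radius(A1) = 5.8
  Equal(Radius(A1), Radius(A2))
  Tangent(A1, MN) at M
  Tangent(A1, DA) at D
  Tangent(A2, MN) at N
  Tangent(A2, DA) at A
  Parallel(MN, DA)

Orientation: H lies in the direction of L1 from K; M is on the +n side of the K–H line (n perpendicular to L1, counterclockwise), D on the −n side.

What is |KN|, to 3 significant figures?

33.4

The slot axis is L1's direction at -16.5°, so u = (cos -16.5°, sin -16.5°) = (0.959, -0.284) and n = (−sin -16.5°, cos -16.5°) = (0.284, 0.959). K is at the origin and H lies 32.9 along u from K, so H = 32.9·u = (31.5, -9.34). Tangency of A1 to both parallel lines with radius 5.8 puts M and D at K ± 5.8·n: M = (1.65, 5.56), D = (-1.65, -5.56). Equal radii place N and A the same way about H: N = H + 5.8·n = (33.2, -3.78), A = H − 5.8·n = (29.9, -14.9). Then |KN| = |N − K| = 33.4.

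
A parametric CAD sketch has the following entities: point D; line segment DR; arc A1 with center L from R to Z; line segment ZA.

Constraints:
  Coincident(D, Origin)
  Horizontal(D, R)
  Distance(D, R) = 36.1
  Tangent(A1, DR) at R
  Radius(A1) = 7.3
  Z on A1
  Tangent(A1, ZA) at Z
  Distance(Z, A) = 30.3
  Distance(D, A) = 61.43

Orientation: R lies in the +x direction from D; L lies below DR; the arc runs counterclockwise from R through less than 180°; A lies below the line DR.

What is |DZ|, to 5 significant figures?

32.909

D is at the origin; DR is horizontal with |DR| = 36.1 and R on the +x side, so R = (36.100, 0.0000). The tangent condition forces LR to be normal to DR, so L = R + (0, -7.3) = (36.100, -7.3000). Since LZ ⟂ ZA (tangency), |LA| = √(7.3² + 30.3²) = 31.167 regardless of where Z sits on A1. So A lies on both circle(D, 61.43) and circle(L, 31.167); the below-DR intersection is A = (50.539, -34.920). Z is the foot of the tangent from A: Z = (30.603, -12.103).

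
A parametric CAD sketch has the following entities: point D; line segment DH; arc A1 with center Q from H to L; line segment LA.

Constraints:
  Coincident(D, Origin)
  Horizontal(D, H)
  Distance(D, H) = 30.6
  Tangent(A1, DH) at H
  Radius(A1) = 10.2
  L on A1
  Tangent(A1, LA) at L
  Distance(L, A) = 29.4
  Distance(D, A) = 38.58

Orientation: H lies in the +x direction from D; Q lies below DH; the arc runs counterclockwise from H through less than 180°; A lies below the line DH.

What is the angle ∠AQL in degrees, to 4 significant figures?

70.87°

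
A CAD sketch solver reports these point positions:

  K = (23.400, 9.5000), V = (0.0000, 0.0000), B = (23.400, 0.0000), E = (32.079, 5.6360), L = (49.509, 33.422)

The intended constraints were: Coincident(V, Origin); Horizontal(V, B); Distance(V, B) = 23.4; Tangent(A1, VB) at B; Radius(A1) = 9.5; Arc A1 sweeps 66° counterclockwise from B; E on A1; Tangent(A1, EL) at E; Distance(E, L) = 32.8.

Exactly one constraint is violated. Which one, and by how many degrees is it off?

Tangent(A1, EL) at E — off by 8.10°.

V = (0.00, 0.00) ✓; V.y = 0.00, B.y = 0.00 ✓; |VB| = 23.40 ✓; ∠(KB, BV) = 90.00° ✓; |KB| = 9.500 ✓; bearing(K→E) − bearing(K→B) = 66.00° ✓; |KE| = 9.500 ✓; ∠(KE, EL) = 98.10° ✗; |EL| = 32.80 ✓.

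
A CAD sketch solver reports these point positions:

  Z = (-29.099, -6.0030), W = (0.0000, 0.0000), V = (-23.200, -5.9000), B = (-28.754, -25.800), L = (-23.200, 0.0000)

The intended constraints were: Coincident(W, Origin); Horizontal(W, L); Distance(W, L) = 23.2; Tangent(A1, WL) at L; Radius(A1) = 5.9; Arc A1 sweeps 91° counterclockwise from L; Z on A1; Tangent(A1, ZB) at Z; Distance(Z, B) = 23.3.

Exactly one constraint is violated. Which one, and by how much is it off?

Distance(Z, B) = 23.3 — off by 3.50.

W = (0.00, 0.00) ✓; W.y = 0.00, L.y = 0.00 ✓; |WL| = 23.20 ✓; ∠(VL, LW) = 90.00° ✓; |VL| = 5.900 ✓; bearing(V→Z) − bearing(V→L) = 91.00° ✓; |VZ| = 5.900 ✓; ∠(VZ, ZB) = 90.00° ✓; |ZB| = 19.80 ✗.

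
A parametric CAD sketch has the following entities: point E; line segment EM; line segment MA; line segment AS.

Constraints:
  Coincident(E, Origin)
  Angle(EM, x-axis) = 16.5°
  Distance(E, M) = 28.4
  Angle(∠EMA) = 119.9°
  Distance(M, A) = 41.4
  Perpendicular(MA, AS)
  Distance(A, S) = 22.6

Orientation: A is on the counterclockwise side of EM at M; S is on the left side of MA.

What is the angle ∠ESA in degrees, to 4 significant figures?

92.08°

E is at the origin; EM runs at 16.5° with length 28.4, so M = 28.4·(cos 16.5°, sin 16.5°) = (27.23, 8.066). ∠EMA = 119.9°, so MA runs at 16.5° + (180° − 119.9°) = 76.60° from the x-axis; with |MA| = 41.4, A = M + 41.4·(cos 76.60°, sin 76.60°) = (36.82, 48.34). MA ⟂ AS; with |AS| = 22.6 on the left of MA, S = A + 22.6·(-0.9728, 0.2317) = (14.84, 53.58). Then cos ∠ESA = SE·SA / (|SE||SA|), giving 92.08°.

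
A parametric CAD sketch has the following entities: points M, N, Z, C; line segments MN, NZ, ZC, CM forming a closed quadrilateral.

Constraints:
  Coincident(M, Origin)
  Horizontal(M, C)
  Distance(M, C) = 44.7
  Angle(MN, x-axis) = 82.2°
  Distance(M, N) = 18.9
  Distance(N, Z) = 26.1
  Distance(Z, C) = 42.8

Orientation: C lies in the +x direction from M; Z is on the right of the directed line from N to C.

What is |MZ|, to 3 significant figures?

7.80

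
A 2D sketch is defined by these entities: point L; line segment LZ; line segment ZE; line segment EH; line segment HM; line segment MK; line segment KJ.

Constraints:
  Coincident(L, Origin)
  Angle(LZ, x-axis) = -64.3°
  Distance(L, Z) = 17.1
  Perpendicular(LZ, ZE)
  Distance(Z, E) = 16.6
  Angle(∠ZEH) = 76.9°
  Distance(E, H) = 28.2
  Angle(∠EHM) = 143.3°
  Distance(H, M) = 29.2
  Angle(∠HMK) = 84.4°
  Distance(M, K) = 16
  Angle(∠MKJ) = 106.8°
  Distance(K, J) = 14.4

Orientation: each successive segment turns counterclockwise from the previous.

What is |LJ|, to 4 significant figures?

13.10

L is at the origin; LZ runs at -64.3° with length 17.1, so Z = (7.416, -15.41). LZ is perpendicular to ZE, so ZE runs at 25.70°; with |ZE| = 16.6, E = (22.37, -8.210). ∠ZEH = 76.9° gives EH at 128.8° from the x-axis; with |EH| = 28.2, H = (4.703, 13.77). ∠EHM = 143.3° gives HM at 165.5° from the x-axis; with |HM| = 29.2, M = (-23.57, 21.08). ∠HMK = 84.4° gives MK at -98.90° from the x-axis; with |MK| = 16.0, K = (-26.04, 5.271). ∠MKJ = 106.8° gives KJ at -25.70° from the x-axis; with |KJ| = 14.4, J = (-13.07, -0.9733). Then |LJ| = |J − L| = 13.10.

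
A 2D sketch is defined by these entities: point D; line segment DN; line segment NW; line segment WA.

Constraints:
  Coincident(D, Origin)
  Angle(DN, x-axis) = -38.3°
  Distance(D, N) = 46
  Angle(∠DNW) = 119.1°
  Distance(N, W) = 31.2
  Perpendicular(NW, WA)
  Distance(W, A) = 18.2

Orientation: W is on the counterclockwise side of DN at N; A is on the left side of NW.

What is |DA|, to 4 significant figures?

57.91

D is at the origin; DN runs at -38.3° with length 46.0, so N = 46.0·(cos -38.3°, sin -38.3°) = (36.10, -28.51). ∠DNW = 119.1°, so NW runs at -38.3° + (180° − 119.1°) = 22.60° from the x-axis; with |NW| = 31.2, W = N + 31.2·(cos 22.60°, sin 22.60°) = (64.90, -16.52). NW is perpendicular to WA; with |WA| = 18.2 on the left of NW, A = W + 18.2·(-0.3843, 0.9232) = (57.91, 0.2826). Then |DA| = |A − D| = 57.91.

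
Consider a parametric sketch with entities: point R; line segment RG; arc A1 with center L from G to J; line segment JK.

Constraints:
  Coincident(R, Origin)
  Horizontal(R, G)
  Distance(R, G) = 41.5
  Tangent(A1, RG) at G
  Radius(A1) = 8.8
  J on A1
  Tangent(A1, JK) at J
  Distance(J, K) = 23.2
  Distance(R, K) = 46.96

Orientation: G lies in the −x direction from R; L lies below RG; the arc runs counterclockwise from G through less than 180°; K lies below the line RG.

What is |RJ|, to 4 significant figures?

50.45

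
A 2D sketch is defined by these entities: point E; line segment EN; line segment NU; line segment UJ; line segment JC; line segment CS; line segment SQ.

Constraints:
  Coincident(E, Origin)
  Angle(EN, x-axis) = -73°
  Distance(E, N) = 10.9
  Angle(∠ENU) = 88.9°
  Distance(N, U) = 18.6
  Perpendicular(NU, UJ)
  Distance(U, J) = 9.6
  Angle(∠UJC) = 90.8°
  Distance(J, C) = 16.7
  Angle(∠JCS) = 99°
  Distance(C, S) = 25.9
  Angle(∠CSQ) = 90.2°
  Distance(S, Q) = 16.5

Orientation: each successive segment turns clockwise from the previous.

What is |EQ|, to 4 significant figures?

32.41

E is at the origin; EN runs at -73.0° with length 10.9, so N = (3.187, -10.42). ∠ENU = 88.9° gives NU at -164.1° from the x-axis; with |NU| = 18.6, U = (-14.70, -15.52). NU is perpendicular to UJ, so UJ runs at 105.9°; with |UJ| = 9.6, J = (-17.33, -6.287). ∠UJC = 90.8° gives JC at 16.70° from the x-axis; with |JC| = 16.7, C = (-1.336, -1.488). ∠JCS = 99.0° gives CS at -64.30° from the x-axis; with |CS| = 25.9, S = (9.896, -24.83). ∠CSQ = 90.2° gives SQ at -154.1° from the x-axis; with |SQ| = 16.5, Q = (-4.947, -32.03). Then |EQ| = |Q − E| = 32.41.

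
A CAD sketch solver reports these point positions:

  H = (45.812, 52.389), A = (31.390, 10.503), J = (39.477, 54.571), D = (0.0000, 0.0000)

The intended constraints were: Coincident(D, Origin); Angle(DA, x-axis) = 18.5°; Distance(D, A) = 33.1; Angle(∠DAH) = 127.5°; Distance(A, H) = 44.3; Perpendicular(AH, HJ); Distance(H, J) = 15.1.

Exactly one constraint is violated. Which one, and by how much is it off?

Distance(H, J) = 15.1 — off by 8.40.

D = (0.00, 0.00) ✓; DA at 18.50° ✓; |DA| = 33.10 ✓; ∠DAH = 127.5° ✓; |AH| = 44.30 ✓; ∠(AH, HJ) = 89.99° ✓; |HJ| = 6.700 ✗.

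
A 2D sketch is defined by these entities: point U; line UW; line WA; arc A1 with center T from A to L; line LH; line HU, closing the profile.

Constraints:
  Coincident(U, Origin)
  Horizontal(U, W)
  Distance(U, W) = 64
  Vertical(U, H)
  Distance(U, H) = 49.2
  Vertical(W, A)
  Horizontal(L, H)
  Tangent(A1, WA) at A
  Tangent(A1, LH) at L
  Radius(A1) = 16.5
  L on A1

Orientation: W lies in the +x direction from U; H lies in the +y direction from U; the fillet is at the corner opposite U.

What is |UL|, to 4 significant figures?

68.39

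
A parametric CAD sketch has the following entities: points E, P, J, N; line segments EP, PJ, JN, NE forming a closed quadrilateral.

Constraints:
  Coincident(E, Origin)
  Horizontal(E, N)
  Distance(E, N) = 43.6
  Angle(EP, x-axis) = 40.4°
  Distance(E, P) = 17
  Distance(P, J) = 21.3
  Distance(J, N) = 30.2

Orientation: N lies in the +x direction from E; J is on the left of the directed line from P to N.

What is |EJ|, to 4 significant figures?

38.28

Checks: |PJ| = 21.30 ✓; |JN| = 30.20 ✓.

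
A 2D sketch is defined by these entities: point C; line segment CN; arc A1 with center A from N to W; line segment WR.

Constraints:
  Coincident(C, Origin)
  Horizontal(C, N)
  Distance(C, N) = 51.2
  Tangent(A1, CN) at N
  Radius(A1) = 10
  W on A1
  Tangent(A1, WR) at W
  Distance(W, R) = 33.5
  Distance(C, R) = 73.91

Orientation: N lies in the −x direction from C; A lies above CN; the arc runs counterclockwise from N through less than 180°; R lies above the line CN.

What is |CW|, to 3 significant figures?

45.1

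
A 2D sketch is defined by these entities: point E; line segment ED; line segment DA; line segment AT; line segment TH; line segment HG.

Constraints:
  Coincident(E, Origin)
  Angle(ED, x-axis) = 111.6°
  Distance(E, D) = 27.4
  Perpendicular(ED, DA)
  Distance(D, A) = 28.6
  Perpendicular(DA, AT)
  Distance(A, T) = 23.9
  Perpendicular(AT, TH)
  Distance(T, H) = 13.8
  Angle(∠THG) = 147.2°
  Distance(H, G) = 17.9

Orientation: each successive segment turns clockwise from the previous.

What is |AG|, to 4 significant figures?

32.15

E is at the origin; ED runs at 111.6° with length 27.4, so D = (-10.09, 25.48). ED ⟂ DA, so DA runs at 21.60°; with |DA| = 28.6, A = (16.50, 36.00). The perpendicularity gives AT at right angles to DA, so AT runs at -68.40°; with |AT| = 23.9, T = (25.30, 13.78). AT is perpendicular to TH, so TH runs at -158.4°; with |TH| = 13.8, H = (12.47, 8.702). ∠THG = 147.2° gives HG at 168.8° from the x-axis; with |HG| = 17.9, G = (-5.087, 12.18). Then |AG| = |G − A| = 32.15.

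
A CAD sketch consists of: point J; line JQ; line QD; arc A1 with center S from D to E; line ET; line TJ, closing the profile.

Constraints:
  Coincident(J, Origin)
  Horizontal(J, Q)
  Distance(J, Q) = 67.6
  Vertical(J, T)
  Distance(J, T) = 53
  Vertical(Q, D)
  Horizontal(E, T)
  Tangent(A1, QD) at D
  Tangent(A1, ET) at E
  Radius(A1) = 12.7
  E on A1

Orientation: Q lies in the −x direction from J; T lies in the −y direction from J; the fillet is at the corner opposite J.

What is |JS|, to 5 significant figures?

68.104

J is at the origin; JQ is horizontal with |JQ| = 67.6 and Q on the −x side, so Q = (-67.600, 0.0000). J and T share the same x with |JT| = 53.0 and T on the −y side, so T = (0.0000, -53.000). The virtual corner opposite J is at (-67.600, -53.000). Tangency of A1 to QD means the radius SD is perpendicular to QD and since A1 is tangent to ET there, SE ⟂ ET, with radius 12.7, so the center S sits 12.7 in from both sides at S = (-54.900, -40.300). Then |JS| = |S − J| = 68.104.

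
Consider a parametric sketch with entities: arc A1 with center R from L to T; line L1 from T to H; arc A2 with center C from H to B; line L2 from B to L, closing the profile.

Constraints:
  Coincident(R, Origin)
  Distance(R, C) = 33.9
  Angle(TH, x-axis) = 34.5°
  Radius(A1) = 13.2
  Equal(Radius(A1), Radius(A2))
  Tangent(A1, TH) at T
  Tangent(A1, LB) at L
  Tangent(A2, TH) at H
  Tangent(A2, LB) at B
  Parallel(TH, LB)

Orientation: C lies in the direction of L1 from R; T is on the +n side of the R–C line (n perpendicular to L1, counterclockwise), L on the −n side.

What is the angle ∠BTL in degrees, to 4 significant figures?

52.09°

Tangency of A1 to both parallel lines with radius 13.2 puts T and L at R ± 13.2·n: T = (-7.477, 10.88), L = (7.477, -10.88). Equal radii place H and B the same way about C: H = C + 13.2·n = (20.46, 30.08), B = C − 13.2·n = (35.41, 8.323). Then cos ∠BTL = TB·TL / (|TB||TL|), giving 52.09°.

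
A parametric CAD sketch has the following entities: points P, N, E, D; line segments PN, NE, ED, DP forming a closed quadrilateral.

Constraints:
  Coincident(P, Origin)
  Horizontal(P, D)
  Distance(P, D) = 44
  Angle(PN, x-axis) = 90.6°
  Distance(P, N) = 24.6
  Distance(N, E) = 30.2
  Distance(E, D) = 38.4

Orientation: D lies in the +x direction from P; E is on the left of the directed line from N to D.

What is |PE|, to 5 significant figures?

44.858

Checks: |NE| = 30.20 ✓; |ED| = 38.40 ✓.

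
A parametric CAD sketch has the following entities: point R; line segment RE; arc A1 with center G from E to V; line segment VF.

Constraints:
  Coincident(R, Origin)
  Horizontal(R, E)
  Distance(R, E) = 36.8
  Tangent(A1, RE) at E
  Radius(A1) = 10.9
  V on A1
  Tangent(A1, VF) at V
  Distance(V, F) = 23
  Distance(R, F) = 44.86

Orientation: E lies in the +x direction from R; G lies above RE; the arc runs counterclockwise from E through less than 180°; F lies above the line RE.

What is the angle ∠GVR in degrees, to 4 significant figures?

22.34°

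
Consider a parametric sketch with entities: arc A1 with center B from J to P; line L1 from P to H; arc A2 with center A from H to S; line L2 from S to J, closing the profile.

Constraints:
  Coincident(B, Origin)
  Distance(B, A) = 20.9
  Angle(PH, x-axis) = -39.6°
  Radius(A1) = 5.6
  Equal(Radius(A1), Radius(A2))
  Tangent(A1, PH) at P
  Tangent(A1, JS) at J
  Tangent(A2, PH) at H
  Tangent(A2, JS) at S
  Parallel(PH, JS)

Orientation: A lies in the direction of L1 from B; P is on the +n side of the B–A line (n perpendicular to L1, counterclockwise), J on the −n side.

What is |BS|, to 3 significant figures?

21.6

Tangency of A1 to both parallel lines with radius 5.6 puts P and J at B ± 5.6·n: P = (3.57, 4.31), J = (-3.57, -4.31). Equal radii place H and S the same way about A: H = A + 5.6·n = (19.7, -9.01), S = A − 5.6·n = (12.5, -17.6). Then |BS| = |S − B| = 21.6.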